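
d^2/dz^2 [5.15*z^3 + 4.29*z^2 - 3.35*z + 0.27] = 30.9*z + 8.58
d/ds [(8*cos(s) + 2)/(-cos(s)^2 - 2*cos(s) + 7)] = 4*(2*sin(s)^2 - cos(s) - 17)*sin(s)/(cos(s)^2 + 2*cos(s) - 7)^2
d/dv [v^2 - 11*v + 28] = 2*v - 11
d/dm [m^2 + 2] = 2*m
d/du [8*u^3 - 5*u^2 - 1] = 2*u*(12*u - 5)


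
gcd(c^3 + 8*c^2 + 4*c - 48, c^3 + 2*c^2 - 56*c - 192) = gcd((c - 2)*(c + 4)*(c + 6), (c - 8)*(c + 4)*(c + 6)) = c^2 + 10*c + 24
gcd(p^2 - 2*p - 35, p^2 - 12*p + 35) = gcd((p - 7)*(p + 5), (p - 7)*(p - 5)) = p - 7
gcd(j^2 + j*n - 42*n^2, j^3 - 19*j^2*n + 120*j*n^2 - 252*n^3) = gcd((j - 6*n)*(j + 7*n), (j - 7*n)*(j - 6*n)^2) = j - 6*n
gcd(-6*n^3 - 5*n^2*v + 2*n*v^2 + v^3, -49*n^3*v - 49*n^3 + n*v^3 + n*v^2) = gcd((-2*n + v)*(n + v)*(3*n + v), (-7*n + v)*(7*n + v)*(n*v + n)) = 1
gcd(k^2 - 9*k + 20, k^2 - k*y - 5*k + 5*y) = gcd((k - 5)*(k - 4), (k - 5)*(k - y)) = k - 5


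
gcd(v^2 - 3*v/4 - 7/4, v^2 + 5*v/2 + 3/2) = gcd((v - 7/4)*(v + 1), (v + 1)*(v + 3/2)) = v + 1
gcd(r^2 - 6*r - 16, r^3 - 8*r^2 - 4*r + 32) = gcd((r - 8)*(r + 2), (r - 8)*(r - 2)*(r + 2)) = r^2 - 6*r - 16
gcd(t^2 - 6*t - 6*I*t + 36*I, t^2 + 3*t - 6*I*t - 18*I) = t - 6*I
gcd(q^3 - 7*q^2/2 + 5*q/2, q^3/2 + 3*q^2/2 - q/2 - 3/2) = q - 1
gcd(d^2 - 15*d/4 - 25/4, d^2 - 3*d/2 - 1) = 1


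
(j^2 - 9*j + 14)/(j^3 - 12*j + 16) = (j - 7)/(j^2 + 2*j - 8)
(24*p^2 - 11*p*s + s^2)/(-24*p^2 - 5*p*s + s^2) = (-3*p + s)/(3*p + s)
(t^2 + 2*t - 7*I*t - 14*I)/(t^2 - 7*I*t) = (t + 2)/t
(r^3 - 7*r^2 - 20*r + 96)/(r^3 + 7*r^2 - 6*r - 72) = (r - 8)/(r + 6)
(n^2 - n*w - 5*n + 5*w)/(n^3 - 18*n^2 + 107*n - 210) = (n - w)/(n^2 - 13*n + 42)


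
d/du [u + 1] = 1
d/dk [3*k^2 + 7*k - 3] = 6*k + 7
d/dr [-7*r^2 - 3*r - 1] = -14*r - 3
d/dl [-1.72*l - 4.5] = -1.72000000000000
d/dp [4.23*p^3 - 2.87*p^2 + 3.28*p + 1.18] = 12.69*p^2 - 5.74*p + 3.28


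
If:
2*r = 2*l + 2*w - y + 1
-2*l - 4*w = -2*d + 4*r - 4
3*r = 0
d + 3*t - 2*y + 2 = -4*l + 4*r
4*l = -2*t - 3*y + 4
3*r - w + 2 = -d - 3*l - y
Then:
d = -71/48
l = -19/48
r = 0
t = 53/48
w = 11/24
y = 9/8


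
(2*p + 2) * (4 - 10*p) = -20*p^2 - 12*p + 8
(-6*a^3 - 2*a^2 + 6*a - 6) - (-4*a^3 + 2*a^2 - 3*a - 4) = -2*a^3 - 4*a^2 + 9*a - 2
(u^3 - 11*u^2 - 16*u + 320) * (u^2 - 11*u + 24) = u^5 - 22*u^4 + 129*u^3 + 232*u^2 - 3904*u + 7680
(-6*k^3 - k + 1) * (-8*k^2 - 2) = 48*k^5 + 20*k^3 - 8*k^2 + 2*k - 2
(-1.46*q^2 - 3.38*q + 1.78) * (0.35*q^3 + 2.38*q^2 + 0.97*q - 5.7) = -0.511*q^5 - 4.6578*q^4 - 8.8376*q^3 + 9.2798*q^2 + 20.9926*q - 10.146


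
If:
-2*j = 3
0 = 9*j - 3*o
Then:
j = -3/2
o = -9/2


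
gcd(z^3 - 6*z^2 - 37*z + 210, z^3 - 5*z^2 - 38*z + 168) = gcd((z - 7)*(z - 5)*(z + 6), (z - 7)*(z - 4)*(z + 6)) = z^2 - z - 42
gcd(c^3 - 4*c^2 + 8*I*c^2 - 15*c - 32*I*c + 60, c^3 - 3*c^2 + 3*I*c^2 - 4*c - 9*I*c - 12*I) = c^2 + c*(-4 + 3*I) - 12*I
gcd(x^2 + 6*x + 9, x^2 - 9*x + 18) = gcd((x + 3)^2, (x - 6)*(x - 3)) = 1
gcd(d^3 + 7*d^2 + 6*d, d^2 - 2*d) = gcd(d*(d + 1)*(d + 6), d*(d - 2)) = d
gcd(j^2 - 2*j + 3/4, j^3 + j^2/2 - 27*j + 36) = j - 3/2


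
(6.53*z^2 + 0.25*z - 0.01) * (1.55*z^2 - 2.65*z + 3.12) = 10.1215*z^4 - 16.917*z^3 + 19.6956*z^2 + 0.8065*z - 0.0312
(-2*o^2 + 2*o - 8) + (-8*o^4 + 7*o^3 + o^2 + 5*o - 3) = -8*o^4 + 7*o^3 - o^2 + 7*o - 11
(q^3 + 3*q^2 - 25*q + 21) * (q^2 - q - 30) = q^5 + 2*q^4 - 58*q^3 - 44*q^2 + 729*q - 630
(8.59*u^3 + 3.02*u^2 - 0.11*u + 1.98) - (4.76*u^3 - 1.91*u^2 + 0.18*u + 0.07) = 3.83*u^3 + 4.93*u^2 - 0.29*u + 1.91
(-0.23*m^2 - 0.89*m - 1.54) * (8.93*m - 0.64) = -2.0539*m^3 - 7.8005*m^2 - 13.1826*m + 0.9856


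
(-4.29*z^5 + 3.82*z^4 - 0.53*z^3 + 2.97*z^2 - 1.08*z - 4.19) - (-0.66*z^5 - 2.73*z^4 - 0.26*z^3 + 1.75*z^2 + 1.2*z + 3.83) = -3.63*z^5 + 6.55*z^4 - 0.27*z^3 + 1.22*z^2 - 2.28*z - 8.02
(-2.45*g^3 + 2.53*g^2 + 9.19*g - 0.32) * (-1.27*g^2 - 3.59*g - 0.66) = 3.1115*g^5 + 5.5824*g^4 - 19.137*g^3 - 34.2555*g^2 - 4.9166*g + 0.2112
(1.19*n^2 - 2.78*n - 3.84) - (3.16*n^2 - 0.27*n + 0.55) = -1.97*n^2 - 2.51*n - 4.39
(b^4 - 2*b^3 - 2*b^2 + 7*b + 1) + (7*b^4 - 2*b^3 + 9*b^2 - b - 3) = 8*b^4 - 4*b^3 + 7*b^2 + 6*b - 2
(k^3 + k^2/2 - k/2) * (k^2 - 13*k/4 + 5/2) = k^5 - 11*k^4/4 + 3*k^3/8 + 23*k^2/8 - 5*k/4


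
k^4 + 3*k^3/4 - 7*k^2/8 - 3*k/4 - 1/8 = (k - 1)*(k + 1/4)*(k + 1/2)*(k + 1)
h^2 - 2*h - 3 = (h - 3)*(h + 1)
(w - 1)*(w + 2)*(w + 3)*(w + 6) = w^4 + 10*w^3 + 25*w^2 - 36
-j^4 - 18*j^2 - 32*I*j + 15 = (j - 5*I)*(j + 3*I)*(-I*j + 1)^2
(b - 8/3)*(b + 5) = b^2 + 7*b/3 - 40/3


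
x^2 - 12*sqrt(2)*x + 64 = (x - 8*sqrt(2))*(x - 4*sqrt(2))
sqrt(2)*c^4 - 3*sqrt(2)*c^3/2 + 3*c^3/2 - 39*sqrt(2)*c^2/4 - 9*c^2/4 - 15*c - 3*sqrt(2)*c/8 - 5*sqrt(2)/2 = (c - 4)*(c + 5/2)*(c + sqrt(2)/2)*(sqrt(2)*c + 1/2)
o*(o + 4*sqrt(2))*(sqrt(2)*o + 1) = sqrt(2)*o^3 + 9*o^2 + 4*sqrt(2)*o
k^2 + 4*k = k*(k + 4)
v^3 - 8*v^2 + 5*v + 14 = (v - 7)*(v - 2)*(v + 1)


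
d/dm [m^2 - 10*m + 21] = 2*m - 10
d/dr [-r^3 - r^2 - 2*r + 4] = -3*r^2 - 2*r - 2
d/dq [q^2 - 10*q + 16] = 2*q - 10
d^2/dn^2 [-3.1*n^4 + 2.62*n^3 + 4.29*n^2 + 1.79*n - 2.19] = -37.2*n^2 + 15.72*n + 8.58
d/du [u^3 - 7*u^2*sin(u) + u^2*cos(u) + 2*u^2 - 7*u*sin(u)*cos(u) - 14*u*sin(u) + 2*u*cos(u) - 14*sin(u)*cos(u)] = -u^2*sin(u) - 7*u^2*cos(u) + 3*u^2 - 16*u*sin(u) - 12*u*cos(u) - 7*u*cos(2*u) + 4*u - 14*sin(u) - 7*sin(2*u)/2 + 2*cos(u) - 14*cos(2*u)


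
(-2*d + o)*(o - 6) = -2*d*o + 12*d + o^2 - 6*o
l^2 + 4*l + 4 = (l + 2)^2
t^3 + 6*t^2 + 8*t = t*(t + 2)*(t + 4)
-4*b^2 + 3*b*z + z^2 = (-b + z)*(4*b + z)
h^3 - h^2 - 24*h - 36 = (h - 6)*(h + 2)*(h + 3)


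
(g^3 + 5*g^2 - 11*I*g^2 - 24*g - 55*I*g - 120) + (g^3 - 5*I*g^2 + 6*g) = 2*g^3 + 5*g^2 - 16*I*g^2 - 18*g - 55*I*g - 120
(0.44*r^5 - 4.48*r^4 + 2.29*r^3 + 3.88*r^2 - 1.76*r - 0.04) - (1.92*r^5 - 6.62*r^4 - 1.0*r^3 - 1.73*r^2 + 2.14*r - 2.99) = -1.48*r^5 + 2.14*r^4 + 3.29*r^3 + 5.61*r^2 - 3.9*r + 2.95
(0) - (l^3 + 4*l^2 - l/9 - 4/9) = -l^3 - 4*l^2 + l/9 + 4/9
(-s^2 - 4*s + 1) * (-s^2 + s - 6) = s^4 + 3*s^3 + s^2 + 25*s - 6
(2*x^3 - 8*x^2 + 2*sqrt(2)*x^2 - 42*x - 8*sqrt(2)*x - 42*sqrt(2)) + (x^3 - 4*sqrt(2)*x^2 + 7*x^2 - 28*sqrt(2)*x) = 3*x^3 - 2*sqrt(2)*x^2 - x^2 - 36*sqrt(2)*x - 42*x - 42*sqrt(2)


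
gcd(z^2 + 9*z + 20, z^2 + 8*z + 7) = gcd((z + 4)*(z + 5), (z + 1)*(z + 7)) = 1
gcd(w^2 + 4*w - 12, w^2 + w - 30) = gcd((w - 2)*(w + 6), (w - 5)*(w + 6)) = w + 6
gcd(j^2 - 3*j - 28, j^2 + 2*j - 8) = j + 4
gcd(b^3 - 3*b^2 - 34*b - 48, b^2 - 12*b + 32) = b - 8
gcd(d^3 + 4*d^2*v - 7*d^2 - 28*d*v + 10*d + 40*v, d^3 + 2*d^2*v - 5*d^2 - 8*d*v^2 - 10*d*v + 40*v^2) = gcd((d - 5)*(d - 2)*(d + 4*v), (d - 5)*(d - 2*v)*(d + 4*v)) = d^2 + 4*d*v - 5*d - 20*v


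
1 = 1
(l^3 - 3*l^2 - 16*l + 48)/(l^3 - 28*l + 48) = (l^2 + l - 12)/(l^2 + 4*l - 12)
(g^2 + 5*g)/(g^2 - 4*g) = (g + 5)/(g - 4)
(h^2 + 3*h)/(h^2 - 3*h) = (h + 3)/(h - 3)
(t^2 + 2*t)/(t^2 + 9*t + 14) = t/(t + 7)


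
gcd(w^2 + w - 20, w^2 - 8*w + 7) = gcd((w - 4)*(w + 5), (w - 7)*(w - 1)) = 1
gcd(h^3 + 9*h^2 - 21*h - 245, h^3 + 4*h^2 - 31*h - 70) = h^2 + 2*h - 35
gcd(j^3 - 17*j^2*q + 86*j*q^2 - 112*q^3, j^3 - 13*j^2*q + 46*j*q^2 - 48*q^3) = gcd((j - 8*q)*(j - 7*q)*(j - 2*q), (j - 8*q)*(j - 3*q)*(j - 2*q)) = j^2 - 10*j*q + 16*q^2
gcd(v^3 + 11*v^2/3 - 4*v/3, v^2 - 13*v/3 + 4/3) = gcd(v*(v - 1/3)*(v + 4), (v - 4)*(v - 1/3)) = v - 1/3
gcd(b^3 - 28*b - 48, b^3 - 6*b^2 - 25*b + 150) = b - 6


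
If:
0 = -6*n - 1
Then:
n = -1/6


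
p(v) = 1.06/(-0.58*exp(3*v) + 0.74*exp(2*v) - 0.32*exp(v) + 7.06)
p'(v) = 1.06*(1.74*exp(3*v) - 1.48*exp(2*v) + 0.32*exp(v))/(-0.58*exp(3*v) + 0.74*exp(2*v) - 0.32*exp(v) + 7.06)^2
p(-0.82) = 0.15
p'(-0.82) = 0.00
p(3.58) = -0.00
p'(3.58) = 0.00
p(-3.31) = 0.15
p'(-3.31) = 0.00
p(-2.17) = 0.15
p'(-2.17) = 0.00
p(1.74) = -0.01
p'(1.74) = 0.05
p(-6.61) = 0.15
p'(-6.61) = 0.00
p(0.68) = 0.22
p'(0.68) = 0.37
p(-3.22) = 0.15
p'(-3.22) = 0.00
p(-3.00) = 0.15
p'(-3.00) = 0.00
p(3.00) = 0.00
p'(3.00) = 0.00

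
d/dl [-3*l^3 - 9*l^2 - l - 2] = -9*l^2 - 18*l - 1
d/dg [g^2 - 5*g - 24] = 2*g - 5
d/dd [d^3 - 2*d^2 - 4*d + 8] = 3*d^2 - 4*d - 4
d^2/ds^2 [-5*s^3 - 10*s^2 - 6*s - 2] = -30*s - 20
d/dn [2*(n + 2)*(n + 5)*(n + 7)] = 6*n^2 + 56*n + 118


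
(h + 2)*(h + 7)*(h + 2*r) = h^3 + 2*h^2*r + 9*h^2 + 18*h*r + 14*h + 28*r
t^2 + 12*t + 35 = (t + 5)*(t + 7)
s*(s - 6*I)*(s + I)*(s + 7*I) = s^4 + 2*I*s^3 + 41*s^2 + 42*I*s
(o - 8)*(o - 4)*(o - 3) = o^3 - 15*o^2 + 68*o - 96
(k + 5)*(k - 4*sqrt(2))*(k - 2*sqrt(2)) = k^3 - 6*sqrt(2)*k^2 + 5*k^2 - 30*sqrt(2)*k + 16*k + 80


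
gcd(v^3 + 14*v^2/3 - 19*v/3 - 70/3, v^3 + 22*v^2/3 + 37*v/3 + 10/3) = v^2 + 7*v + 10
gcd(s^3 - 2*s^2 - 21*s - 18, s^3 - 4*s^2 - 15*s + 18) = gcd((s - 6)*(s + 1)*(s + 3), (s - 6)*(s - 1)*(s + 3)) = s^2 - 3*s - 18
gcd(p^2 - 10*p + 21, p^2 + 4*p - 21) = p - 3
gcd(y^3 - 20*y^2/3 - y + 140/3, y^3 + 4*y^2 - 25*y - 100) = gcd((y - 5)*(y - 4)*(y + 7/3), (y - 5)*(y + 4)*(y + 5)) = y - 5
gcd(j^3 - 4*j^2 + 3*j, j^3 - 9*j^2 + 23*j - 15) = j^2 - 4*j + 3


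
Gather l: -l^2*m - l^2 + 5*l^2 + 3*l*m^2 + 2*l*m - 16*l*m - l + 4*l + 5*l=l^2*(4 - m) + l*(3*m^2 - 14*m + 8)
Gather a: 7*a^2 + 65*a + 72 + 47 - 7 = 7*a^2 + 65*a + 112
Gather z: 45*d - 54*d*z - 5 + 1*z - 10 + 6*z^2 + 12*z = 45*d + 6*z^2 + z*(13 - 54*d) - 15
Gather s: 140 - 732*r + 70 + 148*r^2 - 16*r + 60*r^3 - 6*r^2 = 60*r^3 + 142*r^2 - 748*r + 210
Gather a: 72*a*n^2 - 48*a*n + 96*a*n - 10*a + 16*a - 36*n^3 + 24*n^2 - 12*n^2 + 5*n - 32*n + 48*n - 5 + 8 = a*(72*n^2 + 48*n + 6) - 36*n^3 + 12*n^2 + 21*n + 3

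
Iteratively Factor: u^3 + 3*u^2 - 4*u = (u + 4)*(u^2 - u) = u*(u + 4)*(u - 1)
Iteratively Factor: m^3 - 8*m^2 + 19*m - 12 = (m - 3)*(m^2 - 5*m + 4) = (m - 3)*(m - 1)*(m - 4)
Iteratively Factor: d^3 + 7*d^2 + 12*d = (d + 4)*(d^2 + 3*d) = (d + 3)*(d + 4)*(d)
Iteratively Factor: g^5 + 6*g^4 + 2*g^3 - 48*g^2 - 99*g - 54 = (g + 3)*(g^4 + 3*g^3 - 7*g^2 - 27*g - 18) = (g - 3)*(g + 3)*(g^3 + 6*g^2 + 11*g + 6) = (g - 3)*(g + 3)^2*(g^2 + 3*g + 2) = (g - 3)*(g + 2)*(g + 3)^2*(g + 1)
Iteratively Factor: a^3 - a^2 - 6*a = (a - 3)*(a^2 + 2*a) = (a - 3)*(a + 2)*(a)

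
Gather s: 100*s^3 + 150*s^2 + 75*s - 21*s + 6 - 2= 100*s^3 + 150*s^2 + 54*s + 4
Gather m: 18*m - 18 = 18*m - 18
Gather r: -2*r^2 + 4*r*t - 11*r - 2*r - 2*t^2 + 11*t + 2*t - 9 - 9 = -2*r^2 + r*(4*t - 13) - 2*t^2 + 13*t - 18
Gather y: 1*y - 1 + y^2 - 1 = y^2 + y - 2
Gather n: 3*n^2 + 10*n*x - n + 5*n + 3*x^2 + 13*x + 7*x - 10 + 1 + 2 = 3*n^2 + n*(10*x + 4) + 3*x^2 + 20*x - 7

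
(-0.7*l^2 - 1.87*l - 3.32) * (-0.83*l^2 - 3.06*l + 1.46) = 0.581*l^4 + 3.6941*l^3 + 7.4558*l^2 + 7.429*l - 4.8472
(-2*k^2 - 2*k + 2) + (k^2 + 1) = -k^2 - 2*k + 3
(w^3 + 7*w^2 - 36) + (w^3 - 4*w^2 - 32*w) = 2*w^3 + 3*w^2 - 32*w - 36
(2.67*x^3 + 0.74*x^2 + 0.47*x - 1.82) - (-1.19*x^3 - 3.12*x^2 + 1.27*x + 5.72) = 3.86*x^3 + 3.86*x^2 - 0.8*x - 7.54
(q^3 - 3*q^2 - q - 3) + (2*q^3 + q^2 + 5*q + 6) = 3*q^3 - 2*q^2 + 4*q + 3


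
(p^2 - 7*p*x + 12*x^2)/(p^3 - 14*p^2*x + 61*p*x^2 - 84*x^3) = 1/(p - 7*x)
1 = 1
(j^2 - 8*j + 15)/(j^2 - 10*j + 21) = (j - 5)/(j - 7)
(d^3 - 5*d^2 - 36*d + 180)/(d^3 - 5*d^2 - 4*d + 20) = (d^2 - 36)/(d^2 - 4)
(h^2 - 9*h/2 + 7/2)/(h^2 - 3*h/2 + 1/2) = (2*h - 7)/(2*h - 1)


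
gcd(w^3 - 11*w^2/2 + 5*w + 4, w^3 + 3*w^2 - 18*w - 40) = w - 4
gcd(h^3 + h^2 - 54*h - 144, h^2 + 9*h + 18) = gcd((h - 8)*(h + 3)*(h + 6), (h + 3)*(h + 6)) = h^2 + 9*h + 18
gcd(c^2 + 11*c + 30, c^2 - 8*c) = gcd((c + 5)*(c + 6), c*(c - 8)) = 1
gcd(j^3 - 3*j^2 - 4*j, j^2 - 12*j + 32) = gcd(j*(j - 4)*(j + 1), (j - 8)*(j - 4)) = j - 4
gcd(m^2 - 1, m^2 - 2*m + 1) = m - 1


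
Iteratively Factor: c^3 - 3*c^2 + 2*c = (c)*(c^2 - 3*c + 2) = c*(c - 2)*(c - 1)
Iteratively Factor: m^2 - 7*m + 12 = (m - 3)*(m - 4)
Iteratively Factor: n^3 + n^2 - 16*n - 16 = (n + 4)*(n^2 - 3*n - 4) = (n + 1)*(n + 4)*(n - 4)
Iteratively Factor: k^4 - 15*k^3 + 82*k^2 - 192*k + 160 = (k - 4)*(k^3 - 11*k^2 + 38*k - 40) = (k - 4)^2*(k^2 - 7*k + 10) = (k - 5)*(k - 4)^2*(k - 2)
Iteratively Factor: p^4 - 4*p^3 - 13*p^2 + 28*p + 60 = (p - 3)*(p^3 - p^2 - 16*p - 20) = (p - 5)*(p - 3)*(p^2 + 4*p + 4) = (p - 5)*(p - 3)*(p + 2)*(p + 2)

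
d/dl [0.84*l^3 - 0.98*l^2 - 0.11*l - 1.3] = 2.52*l^2 - 1.96*l - 0.11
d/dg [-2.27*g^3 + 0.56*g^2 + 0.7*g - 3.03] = -6.81*g^2 + 1.12*g + 0.7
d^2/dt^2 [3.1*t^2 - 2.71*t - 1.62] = 6.20000000000000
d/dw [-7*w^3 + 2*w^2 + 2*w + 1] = -21*w^2 + 4*w + 2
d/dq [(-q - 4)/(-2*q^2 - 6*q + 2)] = (q^2 + 3*q - (q + 4)*(2*q + 3) - 1)/(2*(q^2 + 3*q - 1)^2)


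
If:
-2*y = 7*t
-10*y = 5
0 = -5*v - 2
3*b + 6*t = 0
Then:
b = -2/7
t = 1/7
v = -2/5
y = -1/2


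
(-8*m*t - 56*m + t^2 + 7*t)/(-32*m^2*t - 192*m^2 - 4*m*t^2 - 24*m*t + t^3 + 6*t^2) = (t + 7)/(4*m*t + 24*m + t^2 + 6*t)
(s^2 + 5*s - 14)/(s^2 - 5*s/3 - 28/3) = 3*(-s^2 - 5*s + 14)/(-3*s^2 + 5*s + 28)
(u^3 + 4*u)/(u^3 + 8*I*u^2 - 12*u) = (u - 2*I)/(u + 6*I)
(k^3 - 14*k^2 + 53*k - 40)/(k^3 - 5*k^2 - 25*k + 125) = (k^2 - 9*k + 8)/(k^2 - 25)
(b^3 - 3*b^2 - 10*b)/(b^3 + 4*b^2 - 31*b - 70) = b/(b + 7)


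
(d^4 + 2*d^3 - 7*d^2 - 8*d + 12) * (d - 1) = d^5 + d^4 - 9*d^3 - d^2 + 20*d - 12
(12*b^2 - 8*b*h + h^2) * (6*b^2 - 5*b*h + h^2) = 72*b^4 - 108*b^3*h + 58*b^2*h^2 - 13*b*h^3 + h^4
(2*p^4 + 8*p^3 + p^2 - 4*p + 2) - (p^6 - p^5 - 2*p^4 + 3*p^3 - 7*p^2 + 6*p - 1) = -p^6 + p^5 + 4*p^4 + 5*p^3 + 8*p^2 - 10*p + 3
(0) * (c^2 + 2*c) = 0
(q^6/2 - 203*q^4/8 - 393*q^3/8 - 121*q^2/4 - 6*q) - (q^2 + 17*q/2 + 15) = q^6/2 - 203*q^4/8 - 393*q^3/8 - 125*q^2/4 - 29*q/2 - 15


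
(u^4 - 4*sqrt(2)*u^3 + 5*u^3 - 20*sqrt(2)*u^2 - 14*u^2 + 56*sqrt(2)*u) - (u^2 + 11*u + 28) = u^4 - 4*sqrt(2)*u^3 + 5*u^3 - 20*sqrt(2)*u^2 - 15*u^2 - 11*u + 56*sqrt(2)*u - 28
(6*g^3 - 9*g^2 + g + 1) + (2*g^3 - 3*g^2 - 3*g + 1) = 8*g^3 - 12*g^2 - 2*g + 2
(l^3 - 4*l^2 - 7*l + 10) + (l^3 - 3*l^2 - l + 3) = 2*l^3 - 7*l^2 - 8*l + 13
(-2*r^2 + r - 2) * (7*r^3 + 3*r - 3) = -14*r^5 + 7*r^4 - 20*r^3 + 9*r^2 - 9*r + 6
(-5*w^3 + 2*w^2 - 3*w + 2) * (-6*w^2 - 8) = 30*w^5 - 12*w^4 + 58*w^3 - 28*w^2 + 24*w - 16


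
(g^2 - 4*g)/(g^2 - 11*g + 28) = g/(g - 7)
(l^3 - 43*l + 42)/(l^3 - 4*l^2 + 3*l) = (l^2 + l - 42)/(l*(l - 3))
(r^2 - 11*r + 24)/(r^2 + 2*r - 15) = (r - 8)/(r + 5)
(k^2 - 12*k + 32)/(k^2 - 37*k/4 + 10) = 4*(k - 4)/(4*k - 5)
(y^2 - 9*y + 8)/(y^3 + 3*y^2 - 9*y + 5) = (y - 8)/(y^2 + 4*y - 5)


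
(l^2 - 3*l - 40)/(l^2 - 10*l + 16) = (l + 5)/(l - 2)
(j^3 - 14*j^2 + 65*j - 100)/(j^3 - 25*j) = (j^2 - 9*j + 20)/(j*(j + 5))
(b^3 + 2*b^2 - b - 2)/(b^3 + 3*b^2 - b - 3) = (b + 2)/(b + 3)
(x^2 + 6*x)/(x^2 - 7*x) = (x + 6)/(x - 7)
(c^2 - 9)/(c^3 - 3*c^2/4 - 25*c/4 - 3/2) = 4*(c + 3)/(4*c^2 + 9*c + 2)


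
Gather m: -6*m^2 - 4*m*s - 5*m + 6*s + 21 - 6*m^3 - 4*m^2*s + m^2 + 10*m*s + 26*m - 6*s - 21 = -6*m^3 + m^2*(-4*s - 5) + m*(6*s + 21)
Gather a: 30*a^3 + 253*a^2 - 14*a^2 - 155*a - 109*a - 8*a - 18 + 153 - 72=30*a^3 + 239*a^2 - 272*a + 63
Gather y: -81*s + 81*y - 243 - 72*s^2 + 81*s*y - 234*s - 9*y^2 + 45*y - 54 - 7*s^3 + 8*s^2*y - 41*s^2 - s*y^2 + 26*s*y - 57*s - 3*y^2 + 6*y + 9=-7*s^3 - 113*s^2 - 372*s + y^2*(-s - 12) + y*(8*s^2 + 107*s + 132) - 288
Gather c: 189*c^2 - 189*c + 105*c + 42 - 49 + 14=189*c^2 - 84*c + 7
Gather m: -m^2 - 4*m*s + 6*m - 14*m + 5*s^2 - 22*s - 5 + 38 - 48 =-m^2 + m*(-4*s - 8) + 5*s^2 - 22*s - 15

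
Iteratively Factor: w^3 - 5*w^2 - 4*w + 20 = (w + 2)*(w^2 - 7*w + 10) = (w - 2)*(w + 2)*(w - 5)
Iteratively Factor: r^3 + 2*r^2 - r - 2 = (r + 1)*(r^2 + r - 2) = (r - 1)*(r + 1)*(r + 2)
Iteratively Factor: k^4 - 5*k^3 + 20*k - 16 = (k - 2)*(k^3 - 3*k^2 - 6*k + 8) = (k - 2)*(k - 1)*(k^2 - 2*k - 8) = (k - 2)*(k - 1)*(k + 2)*(k - 4)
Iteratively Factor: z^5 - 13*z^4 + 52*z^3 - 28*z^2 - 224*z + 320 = (z - 4)*(z^4 - 9*z^3 + 16*z^2 + 36*z - 80) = (z - 4)*(z - 2)*(z^3 - 7*z^2 + 2*z + 40) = (z - 4)*(z - 2)*(z + 2)*(z^2 - 9*z + 20) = (z - 4)^2*(z - 2)*(z + 2)*(z - 5)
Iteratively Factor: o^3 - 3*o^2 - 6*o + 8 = (o - 1)*(o^2 - 2*o - 8) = (o - 1)*(o + 2)*(o - 4)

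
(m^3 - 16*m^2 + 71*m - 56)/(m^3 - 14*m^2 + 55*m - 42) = (m - 8)/(m - 6)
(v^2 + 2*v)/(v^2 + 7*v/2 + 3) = 2*v/(2*v + 3)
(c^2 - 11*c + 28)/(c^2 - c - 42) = (c - 4)/(c + 6)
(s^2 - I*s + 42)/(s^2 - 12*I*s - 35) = (s + 6*I)/(s - 5*I)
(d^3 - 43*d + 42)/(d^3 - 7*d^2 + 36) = (d^2 + 6*d - 7)/(d^2 - d - 6)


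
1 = 1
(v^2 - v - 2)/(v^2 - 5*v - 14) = (-v^2 + v + 2)/(-v^2 + 5*v + 14)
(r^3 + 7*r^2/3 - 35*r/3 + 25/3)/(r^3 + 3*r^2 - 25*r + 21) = (3*r^2 + 10*r - 25)/(3*(r^2 + 4*r - 21))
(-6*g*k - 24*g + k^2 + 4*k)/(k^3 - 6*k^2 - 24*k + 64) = (-6*g + k)/(k^2 - 10*k + 16)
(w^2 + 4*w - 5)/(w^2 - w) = (w + 5)/w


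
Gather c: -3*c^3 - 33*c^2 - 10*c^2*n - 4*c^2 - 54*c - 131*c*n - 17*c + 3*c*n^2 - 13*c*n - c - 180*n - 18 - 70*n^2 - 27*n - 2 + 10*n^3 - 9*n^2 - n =-3*c^3 + c^2*(-10*n - 37) + c*(3*n^2 - 144*n - 72) + 10*n^3 - 79*n^2 - 208*n - 20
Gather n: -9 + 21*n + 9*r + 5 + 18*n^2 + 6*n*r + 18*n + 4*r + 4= 18*n^2 + n*(6*r + 39) + 13*r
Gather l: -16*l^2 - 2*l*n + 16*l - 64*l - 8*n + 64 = -16*l^2 + l*(-2*n - 48) - 8*n + 64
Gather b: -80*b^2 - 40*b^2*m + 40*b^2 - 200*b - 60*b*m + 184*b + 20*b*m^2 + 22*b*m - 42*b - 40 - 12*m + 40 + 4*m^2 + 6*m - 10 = b^2*(-40*m - 40) + b*(20*m^2 - 38*m - 58) + 4*m^2 - 6*m - 10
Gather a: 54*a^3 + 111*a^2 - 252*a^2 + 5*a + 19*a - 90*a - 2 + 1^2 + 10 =54*a^3 - 141*a^2 - 66*a + 9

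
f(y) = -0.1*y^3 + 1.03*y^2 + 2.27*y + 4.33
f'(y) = -0.3*y^2 + 2.06*y + 2.27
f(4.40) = 25.74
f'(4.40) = 5.53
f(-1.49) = 3.57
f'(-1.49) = -1.47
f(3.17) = 18.69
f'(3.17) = 5.79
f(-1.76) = 4.07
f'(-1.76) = -2.28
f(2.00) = 12.19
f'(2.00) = 5.19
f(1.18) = 8.28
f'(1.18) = 4.28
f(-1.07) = 3.20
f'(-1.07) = -0.28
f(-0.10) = 4.11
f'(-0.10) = 2.06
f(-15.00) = 539.53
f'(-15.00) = -96.13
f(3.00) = 17.71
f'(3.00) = 5.75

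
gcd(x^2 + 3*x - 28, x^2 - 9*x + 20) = x - 4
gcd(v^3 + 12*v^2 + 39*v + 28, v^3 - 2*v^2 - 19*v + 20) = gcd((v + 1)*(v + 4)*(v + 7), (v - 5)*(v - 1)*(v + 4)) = v + 4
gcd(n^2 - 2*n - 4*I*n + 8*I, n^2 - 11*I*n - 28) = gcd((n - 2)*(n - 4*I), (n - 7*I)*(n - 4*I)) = n - 4*I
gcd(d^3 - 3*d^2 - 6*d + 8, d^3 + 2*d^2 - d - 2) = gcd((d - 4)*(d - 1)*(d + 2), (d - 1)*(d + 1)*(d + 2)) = d^2 + d - 2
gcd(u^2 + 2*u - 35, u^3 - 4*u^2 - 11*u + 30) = u - 5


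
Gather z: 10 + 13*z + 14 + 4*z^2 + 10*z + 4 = 4*z^2 + 23*z + 28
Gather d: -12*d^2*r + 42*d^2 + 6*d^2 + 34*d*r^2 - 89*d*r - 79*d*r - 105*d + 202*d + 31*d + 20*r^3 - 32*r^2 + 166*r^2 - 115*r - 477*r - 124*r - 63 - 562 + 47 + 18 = d^2*(48 - 12*r) + d*(34*r^2 - 168*r + 128) + 20*r^3 + 134*r^2 - 716*r - 560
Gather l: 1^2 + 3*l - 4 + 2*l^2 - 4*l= 2*l^2 - l - 3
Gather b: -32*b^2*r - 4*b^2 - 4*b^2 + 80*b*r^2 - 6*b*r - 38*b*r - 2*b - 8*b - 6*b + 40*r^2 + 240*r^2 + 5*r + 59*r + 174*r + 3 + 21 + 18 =b^2*(-32*r - 8) + b*(80*r^2 - 44*r - 16) + 280*r^2 + 238*r + 42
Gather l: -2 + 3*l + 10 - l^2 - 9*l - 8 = -l^2 - 6*l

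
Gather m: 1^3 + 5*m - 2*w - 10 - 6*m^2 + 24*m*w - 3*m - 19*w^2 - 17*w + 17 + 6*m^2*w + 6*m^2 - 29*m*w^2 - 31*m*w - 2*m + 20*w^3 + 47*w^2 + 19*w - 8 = 6*m^2*w + m*(-29*w^2 - 7*w) + 20*w^3 + 28*w^2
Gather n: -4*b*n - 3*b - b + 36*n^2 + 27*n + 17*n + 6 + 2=-4*b + 36*n^2 + n*(44 - 4*b) + 8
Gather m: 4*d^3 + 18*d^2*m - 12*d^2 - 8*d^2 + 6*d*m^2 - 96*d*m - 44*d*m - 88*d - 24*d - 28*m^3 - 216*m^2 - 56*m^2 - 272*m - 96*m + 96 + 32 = 4*d^3 - 20*d^2 - 112*d - 28*m^3 + m^2*(6*d - 272) + m*(18*d^2 - 140*d - 368) + 128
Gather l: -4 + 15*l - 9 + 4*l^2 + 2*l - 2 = 4*l^2 + 17*l - 15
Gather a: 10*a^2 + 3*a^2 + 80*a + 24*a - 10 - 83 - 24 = 13*a^2 + 104*a - 117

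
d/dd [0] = 0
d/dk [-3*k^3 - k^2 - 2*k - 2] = -9*k^2 - 2*k - 2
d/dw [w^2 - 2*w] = 2*w - 2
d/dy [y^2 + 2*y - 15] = 2*y + 2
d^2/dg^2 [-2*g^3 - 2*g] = -12*g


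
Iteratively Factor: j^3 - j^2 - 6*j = (j - 3)*(j^2 + 2*j) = j*(j - 3)*(j + 2)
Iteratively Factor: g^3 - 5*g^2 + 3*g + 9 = (g + 1)*(g^2 - 6*g + 9) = (g - 3)*(g + 1)*(g - 3)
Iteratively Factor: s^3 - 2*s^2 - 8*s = (s + 2)*(s^2 - 4*s) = (s - 4)*(s + 2)*(s)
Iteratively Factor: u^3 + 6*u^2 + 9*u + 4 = (u + 1)*(u^2 + 5*u + 4) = (u + 1)*(u + 4)*(u + 1)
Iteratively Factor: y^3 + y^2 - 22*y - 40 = (y - 5)*(y^2 + 6*y + 8) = (y - 5)*(y + 2)*(y + 4)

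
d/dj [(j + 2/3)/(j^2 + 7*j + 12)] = (-3*j^2 - 4*j + 22)/(3*(j^4 + 14*j^3 + 73*j^2 + 168*j + 144))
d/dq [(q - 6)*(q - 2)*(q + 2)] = 3*q^2 - 12*q - 4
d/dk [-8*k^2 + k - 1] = 1 - 16*k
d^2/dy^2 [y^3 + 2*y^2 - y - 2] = 6*y + 4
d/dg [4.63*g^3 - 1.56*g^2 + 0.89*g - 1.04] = 13.89*g^2 - 3.12*g + 0.89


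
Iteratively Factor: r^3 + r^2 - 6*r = (r + 3)*(r^2 - 2*r) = r*(r + 3)*(r - 2)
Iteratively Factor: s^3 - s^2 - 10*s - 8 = (s + 2)*(s^2 - 3*s - 4) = (s + 1)*(s + 2)*(s - 4)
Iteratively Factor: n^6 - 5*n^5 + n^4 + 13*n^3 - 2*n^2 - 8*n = (n - 2)*(n^5 - 3*n^4 - 5*n^3 + 3*n^2 + 4*n) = (n - 2)*(n + 1)*(n^4 - 4*n^3 - n^2 + 4*n) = (n - 2)*(n + 1)^2*(n^3 - 5*n^2 + 4*n) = (n - 2)*(n - 1)*(n + 1)^2*(n^2 - 4*n) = n*(n - 2)*(n - 1)*(n + 1)^2*(n - 4)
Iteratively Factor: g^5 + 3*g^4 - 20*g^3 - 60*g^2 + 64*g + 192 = (g - 2)*(g^4 + 5*g^3 - 10*g^2 - 80*g - 96) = (g - 2)*(g + 3)*(g^3 + 2*g^2 - 16*g - 32) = (g - 2)*(g + 2)*(g + 3)*(g^2 - 16) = (g - 4)*(g - 2)*(g + 2)*(g + 3)*(g + 4)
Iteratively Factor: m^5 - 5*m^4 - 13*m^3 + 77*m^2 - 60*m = (m)*(m^4 - 5*m^3 - 13*m^2 + 77*m - 60) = m*(m - 3)*(m^3 - 2*m^2 - 19*m + 20) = m*(m - 3)*(m - 1)*(m^2 - m - 20) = m*(m - 5)*(m - 3)*(m - 1)*(m + 4)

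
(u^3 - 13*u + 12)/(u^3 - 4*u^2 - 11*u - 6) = (-u^3 + 13*u - 12)/(-u^3 + 4*u^2 + 11*u + 6)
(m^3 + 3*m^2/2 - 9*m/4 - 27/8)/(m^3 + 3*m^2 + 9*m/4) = (m - 3/2)/m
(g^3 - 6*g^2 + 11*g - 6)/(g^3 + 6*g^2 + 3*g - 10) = (g^2 - 5*g + 6)/(g^2 + 7*g + 10)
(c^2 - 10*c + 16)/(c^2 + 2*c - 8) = (c - 8)/(c + 4)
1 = 1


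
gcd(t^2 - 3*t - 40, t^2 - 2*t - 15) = 1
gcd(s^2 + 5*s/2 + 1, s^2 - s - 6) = s + 2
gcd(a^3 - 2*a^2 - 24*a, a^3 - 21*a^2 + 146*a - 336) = a - 6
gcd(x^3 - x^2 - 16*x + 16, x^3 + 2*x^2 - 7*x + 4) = x^2 + 3*x - 4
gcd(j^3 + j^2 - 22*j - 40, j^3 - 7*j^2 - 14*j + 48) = 1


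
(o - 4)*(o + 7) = o^2 + 3*o - 28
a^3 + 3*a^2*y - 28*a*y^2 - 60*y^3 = (a - 5*y)*(a + 2*y)*(a + 6*y)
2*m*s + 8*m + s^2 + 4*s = (2*m + s)*(s + 4)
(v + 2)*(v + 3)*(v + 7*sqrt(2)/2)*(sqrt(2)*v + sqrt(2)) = sqrt(2)*v^4 + 7*v^3 + 6*sqrt(2)*v^3 + 11*sqrt(2)*v^2 + 42*v^2 + 6*sqrt(2)*v + 77*v + 42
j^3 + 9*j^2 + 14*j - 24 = (j - 1)*(j + 4)*(j + 6)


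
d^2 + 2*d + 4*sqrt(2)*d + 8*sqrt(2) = (d + 2)*(d + 4*sqrt(2))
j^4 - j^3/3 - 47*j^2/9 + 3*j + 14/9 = (j - 2)*(j - 1)*(j + 1/3)*(j + 7/3)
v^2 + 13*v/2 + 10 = (v + 5/2)*(v + 4)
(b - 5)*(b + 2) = b^2 - 3*b - 10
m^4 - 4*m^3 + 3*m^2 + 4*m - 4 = (m - 2)^2*(m - 1)*(m + 1)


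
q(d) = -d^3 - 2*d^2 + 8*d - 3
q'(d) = -3*d^2 - 4*d + 8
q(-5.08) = 35.84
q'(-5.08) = -49.10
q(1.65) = 0.26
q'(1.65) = -6.77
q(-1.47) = -15.91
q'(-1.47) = 7.40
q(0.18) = -1.63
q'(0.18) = 7.18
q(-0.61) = -8.40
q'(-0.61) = 9.32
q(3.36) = -36.63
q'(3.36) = -39.31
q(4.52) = -100.05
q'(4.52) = -71.37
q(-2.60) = -19.74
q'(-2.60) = -1.88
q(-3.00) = -18.00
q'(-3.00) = -7.00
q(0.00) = -3.00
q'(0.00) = 8.00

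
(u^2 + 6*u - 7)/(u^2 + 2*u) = (u^2 + 6*u - 7)/(u*(u + 2))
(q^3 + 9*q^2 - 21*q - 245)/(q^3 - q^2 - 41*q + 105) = (q + 7)/(q - 3)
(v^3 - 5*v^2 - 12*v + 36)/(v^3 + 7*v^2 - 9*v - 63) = (v^2 - 8*v + 12)/(v^2 + 4*v - 21)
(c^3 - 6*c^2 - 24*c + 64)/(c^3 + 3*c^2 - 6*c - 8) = (c - 8)/(c + 1)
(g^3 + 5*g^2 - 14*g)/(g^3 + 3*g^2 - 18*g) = (g^2 + 5*g - 14)/(g^2 + 3*g - 18)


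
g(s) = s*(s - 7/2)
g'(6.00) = 8.50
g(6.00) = 15.00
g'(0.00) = -3.50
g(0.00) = 0.00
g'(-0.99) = -5.48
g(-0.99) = 4.45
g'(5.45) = 7.40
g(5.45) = 10.63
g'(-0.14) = -3.78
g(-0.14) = 0.51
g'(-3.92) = -11.34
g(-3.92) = 29.09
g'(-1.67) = -6.84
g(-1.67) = 8.63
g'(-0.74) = -4.98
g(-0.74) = 3.14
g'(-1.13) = -5.76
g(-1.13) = 5.23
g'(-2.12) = -7.74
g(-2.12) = 11.91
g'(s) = 2*s - 7/2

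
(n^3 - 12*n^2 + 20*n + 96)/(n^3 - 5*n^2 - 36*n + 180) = (n^2 - 6*n - 16)/(n^2 + n - 30)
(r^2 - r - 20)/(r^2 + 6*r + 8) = (r - 5)/(r + 2)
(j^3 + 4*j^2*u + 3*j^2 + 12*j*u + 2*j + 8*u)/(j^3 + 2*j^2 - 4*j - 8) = (j^2 + 4*j*u + j + 4*u)/(j^2 - 4)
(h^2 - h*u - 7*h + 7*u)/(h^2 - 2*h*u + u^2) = (7 - h)/(-h + u)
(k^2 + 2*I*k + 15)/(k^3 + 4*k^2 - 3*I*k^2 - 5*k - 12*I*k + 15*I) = (k + 5*I)/(k^2 + 4*k - 5)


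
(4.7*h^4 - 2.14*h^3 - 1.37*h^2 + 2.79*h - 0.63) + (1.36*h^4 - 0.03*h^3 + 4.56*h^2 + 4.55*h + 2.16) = 6.06*h^4 - 2.17*h^3 + 3.19*h^2 + 7.34*h + 1.53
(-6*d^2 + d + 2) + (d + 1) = -6*d^2 + 2*d + 3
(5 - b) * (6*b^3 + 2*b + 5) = -6*b^4 + 30*b^3 - 2*b^2 + 5*b + 25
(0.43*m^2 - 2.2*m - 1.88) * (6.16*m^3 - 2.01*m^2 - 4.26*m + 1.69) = 2.6488*m^5 - 14.4163*m^4 - 8.9906*m^3 + 13.8775*m^2 + 4.2908*m - 3.1772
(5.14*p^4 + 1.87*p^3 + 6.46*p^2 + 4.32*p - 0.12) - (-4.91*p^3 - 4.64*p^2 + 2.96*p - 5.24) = 5.14*p^4 + 6.78*p^3 + 11.1*p^2 + 1.36*p + 5.12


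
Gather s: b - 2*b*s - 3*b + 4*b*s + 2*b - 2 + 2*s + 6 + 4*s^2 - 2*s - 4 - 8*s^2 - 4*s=-4*s^2 + s*(2*b - 4)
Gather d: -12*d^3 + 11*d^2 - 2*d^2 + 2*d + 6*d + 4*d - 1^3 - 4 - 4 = -12*d^3 + 9*d^2 + 12*d - 9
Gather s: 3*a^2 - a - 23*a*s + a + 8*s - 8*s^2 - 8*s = 3*a^2 - 23*a*s - 8*s^2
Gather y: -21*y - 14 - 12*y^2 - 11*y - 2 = -12*y^2 - 32*y - 16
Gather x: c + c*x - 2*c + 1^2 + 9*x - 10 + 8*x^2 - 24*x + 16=-c + 8*x^2 + x*(c - 15) + 7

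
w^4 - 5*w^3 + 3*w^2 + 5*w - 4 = (w - 4)*(w - 1)^2*(w + 1)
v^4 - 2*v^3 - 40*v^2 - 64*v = v*(v - 8)*(v + 2)*(v + 4)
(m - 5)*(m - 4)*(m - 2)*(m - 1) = m^4 - 12*m^3 + 49*m^2 - 78*m + 40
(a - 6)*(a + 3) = a^2 - 3*a - 18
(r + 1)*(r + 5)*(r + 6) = r^3 + 12*r^2 + 41*r + 30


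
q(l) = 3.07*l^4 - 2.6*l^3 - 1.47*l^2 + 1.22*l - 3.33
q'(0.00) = 1.22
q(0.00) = -3.33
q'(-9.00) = -9556.24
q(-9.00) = 21904.29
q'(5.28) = 1575.84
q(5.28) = 1965.44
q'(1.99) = 61.25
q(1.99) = 20.93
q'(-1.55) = -58.69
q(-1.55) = 18.65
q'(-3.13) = -442.55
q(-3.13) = 352.83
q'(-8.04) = -6861.49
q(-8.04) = 14071.21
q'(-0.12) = 1.44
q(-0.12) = -3.49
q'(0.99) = 2.58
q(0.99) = -3.14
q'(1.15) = 6.20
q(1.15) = -2.46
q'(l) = 12.28*l^3 - 7.8*l^2 - 2.94*l + 1.22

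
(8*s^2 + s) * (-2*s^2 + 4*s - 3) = -16*s^4 + 30*s^3 - 20*s^2 - 3*s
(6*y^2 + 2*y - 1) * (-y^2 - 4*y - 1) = -6*y^4 - 26*y^3 - 13*y^2 + 2*y + 1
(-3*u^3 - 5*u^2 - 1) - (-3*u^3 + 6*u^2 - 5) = 4 - 11*u^2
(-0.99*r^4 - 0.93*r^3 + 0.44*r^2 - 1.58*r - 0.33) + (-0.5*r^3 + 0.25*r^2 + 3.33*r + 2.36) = -0.99*r^4 - 1.43*r^3 + 0.69*r^2 + 1.75*r + 2.03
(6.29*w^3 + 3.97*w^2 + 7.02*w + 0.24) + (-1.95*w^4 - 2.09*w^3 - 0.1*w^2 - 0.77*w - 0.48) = -1.95*w^4 + 4.2*w^3 + 3.87*w^2 + 6.25*w - 0.24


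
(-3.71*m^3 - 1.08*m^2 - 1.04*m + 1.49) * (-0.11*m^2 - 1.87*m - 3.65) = 0.4081*m^5 + 7.0565*m^4 + 15.6755*m^3 + 5.7229*m^2 + 1.0097*m - 5.4385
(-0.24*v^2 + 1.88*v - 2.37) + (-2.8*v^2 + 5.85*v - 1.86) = -3.04*v^2 + 7.73*v - 4.23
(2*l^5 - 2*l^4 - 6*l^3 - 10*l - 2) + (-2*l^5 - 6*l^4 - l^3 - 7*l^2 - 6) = -8*l^4 - 7*l^3 - 7*l^2 - 10*l - 8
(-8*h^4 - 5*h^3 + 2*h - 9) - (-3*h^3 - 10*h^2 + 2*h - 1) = -8*h^4 - 2*h^3 + 10*h^2 - 8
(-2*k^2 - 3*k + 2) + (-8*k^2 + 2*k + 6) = -10*k^2 - k + 8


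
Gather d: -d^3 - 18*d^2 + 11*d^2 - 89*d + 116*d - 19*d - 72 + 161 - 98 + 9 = -d^3 - 7*d^2 + 8*d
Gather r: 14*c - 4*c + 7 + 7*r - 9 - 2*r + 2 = 10*c + 5*r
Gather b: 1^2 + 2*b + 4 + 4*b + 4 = 6*b + 9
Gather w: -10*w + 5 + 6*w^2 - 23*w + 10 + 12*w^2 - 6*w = 18*w^2 - 39*w + 15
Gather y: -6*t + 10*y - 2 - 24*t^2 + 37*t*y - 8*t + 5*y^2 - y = -24*t^2 - 14*t + 5*y^2 + y*(37*t + 9) - 2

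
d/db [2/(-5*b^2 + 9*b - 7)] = 2*(10*b - 9)/(5*b^2 - 9*b + 7)^2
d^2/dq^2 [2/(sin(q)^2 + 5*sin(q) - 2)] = 2*(-4*sin(q)^4 - 15*sin(q)^3 - 27*sin(q)^2 + 20*sin(q) + 54)/(sin(q)^2 + 5*sin(q) - 2)^3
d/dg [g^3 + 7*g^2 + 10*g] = 3*g^2 + 14*g + 10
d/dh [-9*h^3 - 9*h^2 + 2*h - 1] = -27*h^2 - 18*h + 2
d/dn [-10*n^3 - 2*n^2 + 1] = 2*n*(-15*n - 2)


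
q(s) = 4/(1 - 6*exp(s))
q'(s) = 24*exp(s)/(1 - 6*exp(s))^2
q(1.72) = -0.12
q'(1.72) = 0.13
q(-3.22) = 5.26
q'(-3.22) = 1.66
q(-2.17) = 12.70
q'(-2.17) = 27.63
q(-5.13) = 4.15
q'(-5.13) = 0.15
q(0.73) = -0.35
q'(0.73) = 0.38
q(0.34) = -0.54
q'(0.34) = 0.61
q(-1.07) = -3.78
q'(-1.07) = 7.35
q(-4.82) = 4.20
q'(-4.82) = 0.21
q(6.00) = 0.00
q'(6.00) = 0.00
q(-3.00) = 5.70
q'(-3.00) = 2.43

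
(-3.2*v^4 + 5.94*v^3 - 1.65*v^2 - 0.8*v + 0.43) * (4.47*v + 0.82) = -14.304*v^5 + 23.9278*v^4 - 2.5047*v^3 - 4.929*v^2 + 1.2661*v + 0.3526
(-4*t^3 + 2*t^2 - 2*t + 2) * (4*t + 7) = -16*t^4 - 20*t^3 + 6*t^2 - 6*t + 14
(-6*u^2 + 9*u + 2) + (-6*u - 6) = -6*u^2 + 3*u - 4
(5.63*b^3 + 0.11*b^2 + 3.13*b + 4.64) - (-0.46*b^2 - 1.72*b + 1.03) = 5.63*b^3 + 0.57*b^2 + 4.85*b + 3.61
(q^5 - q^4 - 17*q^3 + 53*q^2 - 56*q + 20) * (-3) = -3*q^5 + 3*q^4 + 51*q^3 - 159*q^2 + 168*q - 60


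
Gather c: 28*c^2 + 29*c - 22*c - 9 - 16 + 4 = 28*c^2 + 7*c - 21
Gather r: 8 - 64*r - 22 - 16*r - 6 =-80*r - 20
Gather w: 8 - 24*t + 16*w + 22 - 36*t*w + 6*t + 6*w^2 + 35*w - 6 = -18*t + 6*w^2 + w*(51 - 36*t) + 24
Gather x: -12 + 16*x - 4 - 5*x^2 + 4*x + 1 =-5*x^2 + 20*x - 15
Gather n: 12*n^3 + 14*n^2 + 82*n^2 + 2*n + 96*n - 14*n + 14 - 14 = 12*n^3 + 96*n^2 + 84*n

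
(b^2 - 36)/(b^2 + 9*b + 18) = (b - 6)/(b + 3)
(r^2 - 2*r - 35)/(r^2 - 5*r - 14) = (r + 5)/(r + 2)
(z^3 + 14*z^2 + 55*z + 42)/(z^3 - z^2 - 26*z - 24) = (z^2 + 13*z + 42)/(z^2 - 2*z - 24)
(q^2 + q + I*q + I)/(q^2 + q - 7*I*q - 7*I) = (q + I)/(q - 7*I)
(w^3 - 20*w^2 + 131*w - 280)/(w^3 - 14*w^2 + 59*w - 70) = (w - 8)/(w - 2)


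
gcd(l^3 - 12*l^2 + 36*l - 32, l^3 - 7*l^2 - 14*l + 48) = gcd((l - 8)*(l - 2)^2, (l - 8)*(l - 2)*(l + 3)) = l^2 - 10*l + 16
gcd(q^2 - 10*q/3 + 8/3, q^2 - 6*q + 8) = q - 2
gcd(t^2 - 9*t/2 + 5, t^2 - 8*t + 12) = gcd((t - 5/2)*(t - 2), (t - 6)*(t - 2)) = t - 2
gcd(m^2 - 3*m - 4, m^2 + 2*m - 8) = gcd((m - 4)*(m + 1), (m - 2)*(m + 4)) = 1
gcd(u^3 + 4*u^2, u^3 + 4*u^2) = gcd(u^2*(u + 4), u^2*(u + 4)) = u^3 + 4*u^2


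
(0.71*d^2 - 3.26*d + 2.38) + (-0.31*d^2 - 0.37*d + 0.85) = 0.4*d^2 - 3.63*d + 3.23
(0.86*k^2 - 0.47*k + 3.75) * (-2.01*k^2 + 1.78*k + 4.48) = -1.7286*k^4 + 2.4755*k^3 - 4.5213*k^2 + 4.5694*k + 16.8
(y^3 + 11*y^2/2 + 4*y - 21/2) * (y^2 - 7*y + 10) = y^5 - 3*y^4/2 - 49*y^3/2 + 33*y^2/2 + 227*y/2 - 105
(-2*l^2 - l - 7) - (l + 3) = -2*l^2 - 2*l - 10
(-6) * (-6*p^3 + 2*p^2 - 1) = 36*p^3 - 12*p^2 + 6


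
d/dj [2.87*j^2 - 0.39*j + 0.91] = 5.74*j - 0.39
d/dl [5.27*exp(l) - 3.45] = 5.27*exp(l)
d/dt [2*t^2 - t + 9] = 4*t - 1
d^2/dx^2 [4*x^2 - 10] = 8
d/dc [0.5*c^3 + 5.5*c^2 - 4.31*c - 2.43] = 1.5*c^2 + 11.0*c - 4.31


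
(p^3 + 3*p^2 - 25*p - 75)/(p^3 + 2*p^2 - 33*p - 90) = (p - 5)/(p - 6)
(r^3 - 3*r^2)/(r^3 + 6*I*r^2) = (r - 3)/(r + 6*I)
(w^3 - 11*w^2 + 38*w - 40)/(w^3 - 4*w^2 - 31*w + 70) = (w^2 - 9*w + 20)/(w^2 - 2*w - 35)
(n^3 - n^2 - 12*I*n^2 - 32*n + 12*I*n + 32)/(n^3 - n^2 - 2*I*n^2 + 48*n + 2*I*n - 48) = (n - 4*I)/(n + 6*I)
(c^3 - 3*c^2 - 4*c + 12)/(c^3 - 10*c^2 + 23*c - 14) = (c^2 - c - 6)/(c^2 - 8*c + 7)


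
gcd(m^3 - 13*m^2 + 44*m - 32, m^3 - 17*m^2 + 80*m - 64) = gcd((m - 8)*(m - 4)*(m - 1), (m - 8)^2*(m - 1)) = m^2 - 9*m + 8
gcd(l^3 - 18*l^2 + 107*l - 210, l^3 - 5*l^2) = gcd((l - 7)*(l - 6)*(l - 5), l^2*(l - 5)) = l - 5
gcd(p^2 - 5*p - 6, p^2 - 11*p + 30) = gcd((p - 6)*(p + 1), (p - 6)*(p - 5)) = p - 6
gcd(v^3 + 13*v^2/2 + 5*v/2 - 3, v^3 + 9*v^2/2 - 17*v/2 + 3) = v^2 + 11*v/2 - 3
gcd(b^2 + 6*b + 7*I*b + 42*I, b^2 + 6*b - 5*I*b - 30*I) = b + 6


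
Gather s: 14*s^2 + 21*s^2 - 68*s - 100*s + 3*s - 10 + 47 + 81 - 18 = 35*s^2 - 165*s + 100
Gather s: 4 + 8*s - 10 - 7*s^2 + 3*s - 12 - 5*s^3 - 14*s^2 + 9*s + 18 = -5*s^3 - 21*s^2 + 20*s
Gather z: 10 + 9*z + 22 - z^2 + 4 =-z^2 + 9*z + 36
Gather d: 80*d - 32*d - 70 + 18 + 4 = 48*d - 48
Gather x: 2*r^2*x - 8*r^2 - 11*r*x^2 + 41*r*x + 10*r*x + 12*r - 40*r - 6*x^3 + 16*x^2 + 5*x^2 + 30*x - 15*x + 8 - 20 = -8*r^2 - 28*r - 6*x^3 + x^2*(21 - 11*r) + x*(2*r^2 + 51*r + 15) - 12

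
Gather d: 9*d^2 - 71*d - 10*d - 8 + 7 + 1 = 9*d^2 - 81*d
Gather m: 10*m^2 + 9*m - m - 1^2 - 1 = 10*m^2 + 8*m - 2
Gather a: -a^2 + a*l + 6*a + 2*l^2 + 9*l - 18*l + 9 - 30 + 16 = -a^2 + a*(l + 6) + 2*l^2 - 9*l - 5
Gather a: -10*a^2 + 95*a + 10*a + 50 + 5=-10*a^2 + 105*a + 55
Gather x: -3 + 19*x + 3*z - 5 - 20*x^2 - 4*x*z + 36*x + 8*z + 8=-20*x^2 + x*(55 - 4*z) + 11*z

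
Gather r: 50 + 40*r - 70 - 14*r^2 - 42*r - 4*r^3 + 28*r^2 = -4*r^3 + 14*r^2 - 2*r - 20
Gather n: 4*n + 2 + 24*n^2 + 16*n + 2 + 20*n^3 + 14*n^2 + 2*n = 20*n^3 + 38*n^2 + 22*n + 4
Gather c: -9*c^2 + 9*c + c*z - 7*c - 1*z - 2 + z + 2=-9*c^2 + c*(z + 2)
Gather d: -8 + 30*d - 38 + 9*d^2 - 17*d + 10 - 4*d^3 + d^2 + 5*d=-4*d^3 + 10*d^2 + 18*d - 36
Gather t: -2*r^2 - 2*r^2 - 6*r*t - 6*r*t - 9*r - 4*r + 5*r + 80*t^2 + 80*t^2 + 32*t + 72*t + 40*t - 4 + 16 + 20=-4*r^2 - 8*r + 160*t^2 + t*(144 - 12*r) + 32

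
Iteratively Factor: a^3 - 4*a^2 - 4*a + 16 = (a - 2)*(a^2 - 2*a - 8) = (a - 4)*(a - 2)*(a + 2)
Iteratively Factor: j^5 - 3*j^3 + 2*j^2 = (j - 1)*(j^4 + j^3 - 2*j^2) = (j - 1)*(j + 2)*(j^3 - j^2) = (j - 1)^2*(j + 2)*(j^2) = j*(j - 1)^2*(j + 2)*(j)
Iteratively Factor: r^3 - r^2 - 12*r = (r - 4)*(r^2 + 3*r) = r*(r - 4)*(r + 3)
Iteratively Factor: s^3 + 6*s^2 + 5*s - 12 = (s - 1)*(s^2 + 7*s + 12) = (s - 1)*(s + 4)*(s + 3)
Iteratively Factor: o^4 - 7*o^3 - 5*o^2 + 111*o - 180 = (o - 5)*(o^3 - 2*o^2 - 15*o + 36) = (o - 5)*(o + 4)*(o^2 - 6*o + 9) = (o - 5)*(o - 3)*(o + 4)*(o - 3)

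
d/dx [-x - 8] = -1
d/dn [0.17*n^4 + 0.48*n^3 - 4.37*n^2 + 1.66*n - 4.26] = 0.68*n^3 + 1.44*n^2 - 8.74*n + 1.66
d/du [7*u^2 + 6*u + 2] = 14*u + 6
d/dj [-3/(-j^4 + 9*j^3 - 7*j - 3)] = 3*(-4*j^3 + 27*j^2 - 7)/(j^4 - 9*j^3 + 7*j + 3)^2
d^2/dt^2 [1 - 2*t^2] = -4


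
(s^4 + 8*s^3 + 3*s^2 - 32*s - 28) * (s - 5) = s^5 + 3*s^4 - 37*s^3 - 47*s^2 + 132*s + 140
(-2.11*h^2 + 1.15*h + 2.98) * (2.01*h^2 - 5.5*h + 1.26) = -4.2411*h^4 + 13.9165*h^3 - 2.9938*h^2 - 14.941*h + 3.7548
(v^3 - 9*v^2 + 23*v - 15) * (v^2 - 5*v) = v^5 - 14*v^4 + 68*v^3 - 130*v^2 + 75*v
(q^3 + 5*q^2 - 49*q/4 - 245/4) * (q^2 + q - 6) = q^5 + 6*q^4 - 53*q^3/4 - 207*q^2/2 + 49*q/4 + 735/2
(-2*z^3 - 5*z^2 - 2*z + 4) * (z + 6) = -2*z^4 - 17*z^3 - 32*z^2 - 8*z + 24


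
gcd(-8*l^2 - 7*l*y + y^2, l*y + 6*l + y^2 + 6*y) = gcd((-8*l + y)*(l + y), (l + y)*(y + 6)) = l + y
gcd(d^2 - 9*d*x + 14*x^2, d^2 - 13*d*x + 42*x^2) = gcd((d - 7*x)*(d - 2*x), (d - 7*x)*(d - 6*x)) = -d + 7*x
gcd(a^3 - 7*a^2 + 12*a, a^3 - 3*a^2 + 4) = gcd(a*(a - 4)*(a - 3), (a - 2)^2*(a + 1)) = 1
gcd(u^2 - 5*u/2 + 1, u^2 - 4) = u - 2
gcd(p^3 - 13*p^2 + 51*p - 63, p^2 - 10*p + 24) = 1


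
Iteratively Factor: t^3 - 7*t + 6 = (t + 3)*(t^2 - 3*t + 2) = (t - 2)*(t + 3)*(t - 1)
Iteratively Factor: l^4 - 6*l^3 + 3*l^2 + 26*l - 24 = (l - 1)*(l^3 - 5*l^2 - 2*l + 24) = (l - 1)*(l + 2)*(l^2 - 7*l + 12) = (l - 3)*(l - 1)*(l + 2)*(l - 4)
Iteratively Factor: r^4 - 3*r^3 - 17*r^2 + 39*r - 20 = (r - 1)*(r^3 - 2*r^2 - 19*r + 20) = (r - 1)^2*(r^2 - r - 20) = (r - 1)^2*(r + 4)*(r - 5)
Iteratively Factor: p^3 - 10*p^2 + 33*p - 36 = (p - 3)*(p^2 - 7*p + 12) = (p - 4)*(p - 3)*(p - 3)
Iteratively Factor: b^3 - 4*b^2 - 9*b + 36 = (b - 4)*(b^2 - 9) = (b - 4)*(b - 3)*(b + 3)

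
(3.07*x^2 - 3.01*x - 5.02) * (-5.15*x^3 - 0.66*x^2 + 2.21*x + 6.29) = -15.8105*x^5 + 13.4753*x^4 + 34.6243*x^3 + 15.9714*x^2 - 30.0271*x - 31.5758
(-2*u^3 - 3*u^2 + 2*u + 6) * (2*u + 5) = -4*u^4 - 16*u^3 - 11*u^2 + 22*u + 30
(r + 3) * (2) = 2*r + 6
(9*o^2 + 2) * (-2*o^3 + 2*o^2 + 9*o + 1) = -18*o^5 + 18*o^4 + 77*o^3 + 13*o^2 + 18*o + 2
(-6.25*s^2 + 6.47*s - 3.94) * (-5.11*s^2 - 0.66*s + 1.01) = 31.9375*s^4 - 28.9367*s^3 + 9.5507*s^2 + 9.1351*s - 3.9794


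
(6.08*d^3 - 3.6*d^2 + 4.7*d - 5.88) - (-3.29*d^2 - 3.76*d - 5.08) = 6.08*d^3 - 0.31*d^2 + 8.46*d - 0.8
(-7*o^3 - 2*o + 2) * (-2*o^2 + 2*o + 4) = 14*o^5 - 14*o^4 - 24*o^3 - 8*o^2 - 4*o + 8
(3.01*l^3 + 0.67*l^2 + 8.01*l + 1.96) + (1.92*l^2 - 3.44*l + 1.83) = 3.01*l^3 + 2.59*l^2 + 4.57*l + 3.79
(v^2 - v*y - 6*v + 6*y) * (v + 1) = v^3 - v^2*y - 5*v^2 + 5*v*y - 6*v + 6*y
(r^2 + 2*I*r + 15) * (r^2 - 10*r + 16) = r^4 - 10*r^3 + 2*I*r^3 + 31*r^2 - 20*I*r^2 - 150*r + 32*I*r + 240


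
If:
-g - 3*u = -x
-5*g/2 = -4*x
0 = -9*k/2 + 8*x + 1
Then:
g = 8*x/5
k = 16*x/9 + 2/9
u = -x/5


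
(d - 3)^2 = d^2 - 6*d + 9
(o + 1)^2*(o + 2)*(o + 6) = o^4 + 10*o^3 + 29*o^2 + 32*o + 12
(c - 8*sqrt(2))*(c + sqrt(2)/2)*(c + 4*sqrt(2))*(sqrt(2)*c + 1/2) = sqrt(2)*c^4 - 13*c^3/2 - 279*sqrt(2)*c^2/4 - 98*c - 16*sqrt(2)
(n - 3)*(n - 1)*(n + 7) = n^3 + 3*n^2 - 25*n + 21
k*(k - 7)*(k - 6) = k^3 - 13*k^2 + 42*k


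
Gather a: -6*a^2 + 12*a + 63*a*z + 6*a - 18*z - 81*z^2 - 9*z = -6*a^2 + a*(63*z + 18) - 81*z^2 - 27*z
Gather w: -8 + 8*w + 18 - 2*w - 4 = 6*w + 6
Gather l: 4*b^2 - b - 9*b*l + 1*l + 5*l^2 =4*b^2 - b + 5*l^2 + l*(1 - 9*b)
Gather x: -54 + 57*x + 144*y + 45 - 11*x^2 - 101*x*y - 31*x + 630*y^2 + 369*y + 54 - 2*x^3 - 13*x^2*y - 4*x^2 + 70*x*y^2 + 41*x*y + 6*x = -2*x^3 + x^2*(-13*y - 15) + x*(70*y^2 - 60*y + 32) + 630*y^2 + 513*y + 45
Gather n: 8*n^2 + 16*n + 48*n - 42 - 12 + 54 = 8*n^2 + 64*n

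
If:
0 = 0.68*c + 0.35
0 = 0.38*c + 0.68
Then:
No Solution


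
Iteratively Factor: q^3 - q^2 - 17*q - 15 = (q + 3)*(q^2 - 4*q - 5) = (q - 5)*(q + 3)*(q + 1)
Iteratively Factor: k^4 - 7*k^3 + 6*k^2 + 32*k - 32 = (k + 2)*(k^3 - 9*k^2 + 24*k - 16) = (k - 4)*(k + 2)*(k^2 - 5*k + 4) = (k - 4)^2*(k + 2)*(k - 1)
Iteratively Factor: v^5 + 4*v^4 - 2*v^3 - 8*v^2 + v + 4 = (v + 1)*(v^4 + 3*v^3 - 5*v^2 - 3*v + 4) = (v - 1)*(v + 1)*(v^3 + 4*v^2 - v - 4) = (v - 1)^2*(v + 1)*(v^2 + 5*v + 4) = (v - 1)^2*(v + 1)*(v + 4)*(v + 1)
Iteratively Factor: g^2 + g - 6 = (g - 2)*(g + 3)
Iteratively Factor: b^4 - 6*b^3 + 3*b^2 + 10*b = (b)*(b^3 - 6*b^2 + 3*b + 10) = b*(b - 2)*(b^2 - 4*b - 5) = b*(b - 2)*(b + 1)*(b - 5)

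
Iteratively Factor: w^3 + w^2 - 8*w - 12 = (w + 2)*(w^2 - w - 6) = (w + 2)^2*(w - 3)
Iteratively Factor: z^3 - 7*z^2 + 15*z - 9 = (z - 3)*(z^2 - 4*z + 3) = (z - 3)^2*(z - 1)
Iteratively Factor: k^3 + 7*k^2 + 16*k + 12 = (k + 3)*(k^2 + 4*k + 4) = (k + 2)*(k + 3)*(k + 2)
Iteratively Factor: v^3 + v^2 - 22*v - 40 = (v - 5)*(v^2 + 6*v + 8) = (v - 5)*(v + 2)*(v + 4)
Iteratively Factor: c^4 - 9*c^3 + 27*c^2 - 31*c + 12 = (c - 3)*(c^3 - 6*c^2 + 9*c - 4) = (c - 4)*(c - 3)*(c^2 - 2*c + 1) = (c - 4)*(c - 3)*(c - 1)*(c - 1)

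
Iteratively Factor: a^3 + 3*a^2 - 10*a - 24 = (a + 4)*(a^2 - a - 6) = (a + 2)*(a + 4)*(a - 3)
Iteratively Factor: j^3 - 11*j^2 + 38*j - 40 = (j - 5)*(j^2 - 6*j + 8) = (j - 5)*(j - 2)*(j - 4)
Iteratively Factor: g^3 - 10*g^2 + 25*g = (g)*(g^2 - 10*g + 25) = g*(g - 5)*(g - 5)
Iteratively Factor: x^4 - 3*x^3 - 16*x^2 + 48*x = (x - 4)*(x^3 + x^2 - 12*x) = (x - 4)*(x - 3)*(x^2 + 4*x) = (x - 4)*(x - 3)*(x + 4)*(x)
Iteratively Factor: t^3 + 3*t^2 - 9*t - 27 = (t - 3)*(t^2 + 6*t + 9) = (t - 3)*(t + 3)*(t + 3)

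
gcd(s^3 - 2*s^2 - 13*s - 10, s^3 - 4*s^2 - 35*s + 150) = s - 5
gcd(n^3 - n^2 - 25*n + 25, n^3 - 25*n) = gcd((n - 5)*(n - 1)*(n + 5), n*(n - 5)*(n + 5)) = n^2 - 25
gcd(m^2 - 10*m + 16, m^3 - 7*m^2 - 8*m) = m - 8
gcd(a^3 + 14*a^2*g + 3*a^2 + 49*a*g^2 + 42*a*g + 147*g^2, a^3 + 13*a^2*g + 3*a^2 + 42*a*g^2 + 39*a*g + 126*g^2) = a^2 + 7*a*g + 3*a + 21*g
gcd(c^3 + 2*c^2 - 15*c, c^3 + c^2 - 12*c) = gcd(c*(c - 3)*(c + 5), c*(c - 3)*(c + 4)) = c^2 - 3*c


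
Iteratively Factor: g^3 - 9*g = (g + 3)*(g^2 - 3*g) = (g - 3)*(g + 3)*(g)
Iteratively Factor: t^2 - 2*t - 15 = (t - 5)*(t + 3)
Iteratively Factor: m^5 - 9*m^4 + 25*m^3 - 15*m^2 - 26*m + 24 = (m - 3)*(m^4 - 6*m^3 + 7*m^2 + 6*m - 8) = (m - 4)*(m - 3)*(m^3 - 2*m^2 - m + 2) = (m - 4)*(m - 3)*(m + 1)*(m^2 - 3*m + 2) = (m - 4)*(m - 3)*(m - 1)*(m + 1)*(m - 2)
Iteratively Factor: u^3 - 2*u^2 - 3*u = (u + 1)*(u^2 - 3*u) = u*(u + 1)*(u - 3)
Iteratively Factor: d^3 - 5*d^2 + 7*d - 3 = (d - 1)*(d^2 - 4*d + 3) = (d - 1)^2*(d - 3)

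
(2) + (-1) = 1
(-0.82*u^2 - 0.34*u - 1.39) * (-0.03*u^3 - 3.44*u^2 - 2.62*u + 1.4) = 0.0246*u^5 + 2.831*u^4 + 3.3597*u^3 + 4.5244*u^2 + 3.1658*u - 1.946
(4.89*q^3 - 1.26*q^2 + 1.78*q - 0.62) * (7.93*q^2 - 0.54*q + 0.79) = 38.7777*q^5 - 12.6324*q^4 + 18.6589*q^3 - 6.8732*q^2 + 1.741*q - 0.4898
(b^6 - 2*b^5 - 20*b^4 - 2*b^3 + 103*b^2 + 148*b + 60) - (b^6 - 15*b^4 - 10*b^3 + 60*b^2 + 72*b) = -2*b^5 - 5*b^4 + 8*b^3 + 43*b^2 + 76*b + 60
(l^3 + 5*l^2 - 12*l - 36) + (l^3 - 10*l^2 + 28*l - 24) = 2*l^3 - 5*l^2 + 16*l - 60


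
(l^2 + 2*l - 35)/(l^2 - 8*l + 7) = (l^2 + 2*l - 35)/(l^2 - 8*l + 7)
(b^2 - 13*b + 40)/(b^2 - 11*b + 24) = (b - 5)/(b - 3)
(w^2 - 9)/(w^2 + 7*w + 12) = (w - 3)/(w + 4)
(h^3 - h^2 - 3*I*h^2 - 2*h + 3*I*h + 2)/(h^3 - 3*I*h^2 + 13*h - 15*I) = (h^2 - h*(1 + 2*I) + 2*I)/(h^2 - 2*I*h + 15)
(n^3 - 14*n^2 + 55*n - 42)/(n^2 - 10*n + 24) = (n^2 - 8*n + 7)/(n - 4)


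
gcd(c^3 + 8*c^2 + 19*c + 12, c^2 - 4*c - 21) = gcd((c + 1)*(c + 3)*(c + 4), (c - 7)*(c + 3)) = c + 3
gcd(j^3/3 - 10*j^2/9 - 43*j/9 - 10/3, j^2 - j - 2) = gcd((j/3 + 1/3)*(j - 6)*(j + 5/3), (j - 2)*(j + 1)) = j + 1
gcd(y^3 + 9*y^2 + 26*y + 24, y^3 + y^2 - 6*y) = y + 3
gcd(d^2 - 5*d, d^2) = d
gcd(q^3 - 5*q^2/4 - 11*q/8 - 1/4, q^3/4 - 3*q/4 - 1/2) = q - 2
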